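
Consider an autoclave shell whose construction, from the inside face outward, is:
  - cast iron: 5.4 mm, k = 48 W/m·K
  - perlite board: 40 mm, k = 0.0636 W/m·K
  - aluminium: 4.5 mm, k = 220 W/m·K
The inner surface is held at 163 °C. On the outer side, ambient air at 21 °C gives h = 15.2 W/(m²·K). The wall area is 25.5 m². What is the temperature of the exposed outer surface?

Treating each layer as a thermal resistance in series:
R_cast iron = L/(kA) = 0.0054/(48×25.5) = 4.412×10^-6 K/W
R_perlite board = L/(kA) = 0.04/(0.0636×25.5) = 0.02466 K/W
R_aluminium = L/(kA) = 0.0045/(220×25.5) = 8.021×10^-7 K/W
R_outer film = 1/(h_o·A) = 1/(15.2×25.5) = 0.00258 K/W
R_total = 0.02725 K/W;  Q = ΔT/R_total = 142/0.02725 = 5211 W
T_interface = T_inner − Q·ΣR(inner→interface) = 163 − 5210×0.02467

T ≈ 34.4 °C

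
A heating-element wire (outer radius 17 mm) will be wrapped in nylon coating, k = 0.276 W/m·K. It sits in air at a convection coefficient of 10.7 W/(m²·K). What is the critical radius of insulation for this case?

For a cylinder r_cr = k/h = 0.276/10.7
r_cr = 25.8 mm; since the bare radius (17 mm) is below r_cr, adding a thin layer of insulation will *increase* heat loss.

r_cr ≈ 25.8 mm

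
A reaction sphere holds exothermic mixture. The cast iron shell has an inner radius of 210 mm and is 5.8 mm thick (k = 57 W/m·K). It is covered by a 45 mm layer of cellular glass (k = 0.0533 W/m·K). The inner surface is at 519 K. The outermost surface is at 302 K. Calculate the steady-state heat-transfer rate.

Q ≈ 182 W

Spherical conduction: R = (1/r_in − 1/r_out)/(4πk) per layer; series-sum.
R_cast iron shell = (1/0.21 − 1/0.2158)/(4π×57) = 1.787×10^-4 K/W
R_cellular glass = (1/0.2158 − 1/0.2608)/(4π×0.0533) = 1.194 K/W
R_total = 1.194 K/W
Q = ΔT/R_total = 217/1.194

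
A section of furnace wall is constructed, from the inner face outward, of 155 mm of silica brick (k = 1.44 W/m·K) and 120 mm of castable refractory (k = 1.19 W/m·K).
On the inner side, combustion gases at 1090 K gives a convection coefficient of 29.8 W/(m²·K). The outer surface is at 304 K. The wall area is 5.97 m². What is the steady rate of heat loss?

Q ≈ 19400 W

Using the resistance-network approach (series):
R_inner film = 1/(h_i·A) = 1/(29.8×5.97) = 0.005621 K/W
R_silica brick = L/(kA) = 0.155/(1.44×5.97) = 0.01803 K/W
R_castable refractory = L/(kA) = 0.12/(1.19×5.97) = 0.01689 K/W
R_total = 0.04054 K/W
Q = ΔT / R_total = 786 / 0.04054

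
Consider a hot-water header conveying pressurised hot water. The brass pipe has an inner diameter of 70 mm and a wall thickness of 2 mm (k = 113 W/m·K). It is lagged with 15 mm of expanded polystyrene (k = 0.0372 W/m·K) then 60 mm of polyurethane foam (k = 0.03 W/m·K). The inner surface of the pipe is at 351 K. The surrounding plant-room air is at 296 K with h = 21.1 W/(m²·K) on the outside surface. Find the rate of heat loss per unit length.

q′ ≈ 9.83 W/m

Cylindrical conduction, so R = ln(r₂/r₁)/(2πkL) per layer, in series:
R_brass pipe wall = ln(37/35)/(2π×113×1) = 7.827×10^-5 K/W
R_expanded polystyrene = ln(52/37)/(2π×0.0372×1) = 1.456 K/W
R_polyurethane foam = ln(112/52)/(2π×0.03×1) = 4.07 K/W
R_outer film = 1/(h_o·2πr_oL) = 1/(21.1×2π×0.112×1) = 0.06735 K/W
R_total = 5.594 K/W
Q = ΔT/R_total = 55/5.594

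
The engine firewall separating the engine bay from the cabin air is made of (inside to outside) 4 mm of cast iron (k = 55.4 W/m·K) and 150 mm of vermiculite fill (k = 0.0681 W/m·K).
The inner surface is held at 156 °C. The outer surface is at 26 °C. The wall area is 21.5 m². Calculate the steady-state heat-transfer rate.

Series thermal resistances:
R_cast iron = L/(kA) = 0.004/(55.4×21.5) = 3.358×10^-6 K/W
R_vermiculite fill = L/(kA) = 0.15/(0.0681×21.5) = 0.1024 K/W
R_total = 0.1025 K/W
Q = ΔT / R_total = 130 / 0.1025

Q ≈ 1270 W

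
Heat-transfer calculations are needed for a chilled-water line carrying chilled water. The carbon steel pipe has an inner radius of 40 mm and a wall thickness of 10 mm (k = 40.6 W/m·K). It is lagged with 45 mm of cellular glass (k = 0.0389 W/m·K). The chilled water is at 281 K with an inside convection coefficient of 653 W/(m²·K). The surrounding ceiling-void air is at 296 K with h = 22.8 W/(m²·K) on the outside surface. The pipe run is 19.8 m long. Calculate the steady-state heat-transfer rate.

Cylindrical conduction, so R = ln(r₂/r₁)/(2πkL) per layer, in series:
R_inner film = 1/(h_i·2πr₁L) = 1/(653×2π×0.04×19.8) = 3.077×10^-4 K/W
R_carbon steel pipe wall = ln(50/40)/(2π×40.6×19.8) = 4.418×10^-5 K/W
R_cellular glass = ln(95/50)/(2π×0.0389×19.8) = 0.1326 K/W
R_outer film = 1/(h_o·2πr_oL) = 1/(22.8×2π×0.095×19.8) = 0.003711 K/W
R_total = 0.1367 K/W
Q = ΔT/R_total = 15/0.1367

Q ≈ 110 W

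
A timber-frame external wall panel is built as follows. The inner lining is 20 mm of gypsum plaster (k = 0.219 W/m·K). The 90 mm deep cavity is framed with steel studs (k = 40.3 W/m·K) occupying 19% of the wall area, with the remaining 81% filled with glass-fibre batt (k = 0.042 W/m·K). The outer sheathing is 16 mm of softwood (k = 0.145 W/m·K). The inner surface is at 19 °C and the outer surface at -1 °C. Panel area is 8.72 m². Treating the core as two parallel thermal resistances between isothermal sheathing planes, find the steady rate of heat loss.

Q ≈ 817 W

Sheathing layers in series; stud and cavity paths in parallel between them.
R_inner = 0.02/(0.219×8.72) = 0.01047 K/W
R_stud  = 0.09/(40.3×0.19×8.72) = 0.001348 K/W
R_cav   = 0.09/(0.042×0.81×8.72) = 0.3034 K/W
1/R_core = 1/R_stud + 1/R_cav → R_core = 0.001342 K/W
R_outer = 0.016/(0.145×8.72) = 0.01265 K/W
R_total = 0.02447 K/W
Q = ΔT/R_total = 20/0.02447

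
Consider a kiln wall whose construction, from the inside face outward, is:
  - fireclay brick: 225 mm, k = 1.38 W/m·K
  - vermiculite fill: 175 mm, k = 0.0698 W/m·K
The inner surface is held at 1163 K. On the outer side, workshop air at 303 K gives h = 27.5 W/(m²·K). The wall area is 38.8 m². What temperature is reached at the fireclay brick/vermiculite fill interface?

Model the wall as resistances in series:
R_fireclay brick = L/(kA) = 0.225/(1.38×38.8) = 0.004202 K/W
R_vermiculite fill = L/(kA) = 0.175/(0.0698×38.8) = 0.06462 K/W
R_outer film = 1/(h_o·A) = 1/(27.5×38.8) = 9.372×10^-4 K/W
R_total = 0.06976 K/W;  Q = ΔT/R_total = 860/0.06976 = 12330 W
T_interface = T_inner − Q·ΣR(inner→interface) = 1163 − 12300×0.004202

T ≈ 1110 K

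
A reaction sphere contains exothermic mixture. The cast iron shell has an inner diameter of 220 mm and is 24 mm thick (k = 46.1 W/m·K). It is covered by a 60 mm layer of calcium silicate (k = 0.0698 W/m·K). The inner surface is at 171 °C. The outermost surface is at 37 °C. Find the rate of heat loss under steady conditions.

Q ≈ 50.9 W

For a spherical shell R = (1/r₁ − 1/r₂)/(4πk); film R = 1/(h·4πr²). In series:
R_cast iron shell = (1/0.11 − 1/0.134)/(4π×46.1) = 0.002811 K/W
R_calcium silicate = (1/0.134 − 1/0.194)/(4π×0.0698) = 2.631 K/W
R_total = 2.634 K/W
Q = ΔT/R_total = 134/2.634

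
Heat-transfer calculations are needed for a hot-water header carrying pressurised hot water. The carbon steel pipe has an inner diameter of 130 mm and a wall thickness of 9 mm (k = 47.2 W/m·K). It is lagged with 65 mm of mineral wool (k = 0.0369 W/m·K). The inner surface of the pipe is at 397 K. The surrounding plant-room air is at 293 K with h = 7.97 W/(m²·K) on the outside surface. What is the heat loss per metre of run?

q′ ≈ 36.3 W/m

Treating each annulus and film as a series resistance:
R_carbon steel pipe wall = ln(74/65)/(2π×47.2×1) = 4.373×10^-4 K/W
R_mineral wool = ln(139/74)/(2π×0.0369×1) = 2.719 K/W
R_outer film = 1/(h_o·2πr_oL) = 1/(7.97×2π×0.139×1) = 0.1437 K/W
R_total = 2.863 K/W
Q = ΔT/R_total = 104/2.863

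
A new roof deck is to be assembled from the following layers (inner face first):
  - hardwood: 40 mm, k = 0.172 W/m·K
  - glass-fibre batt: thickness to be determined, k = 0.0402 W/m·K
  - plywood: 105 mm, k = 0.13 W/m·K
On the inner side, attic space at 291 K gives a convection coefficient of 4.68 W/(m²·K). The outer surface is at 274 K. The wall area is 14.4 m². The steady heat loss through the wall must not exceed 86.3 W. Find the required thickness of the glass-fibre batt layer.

Thermal resistances in series:
R_inner film = 1/(h_i·A) = 1/(4.68×14.4) = 0.01484 K/W
R_hardwood = L/(kA) = 0.04/(0.172×14.4) = 0.01615 K/W
R_plywood = L/(kA) = 0.105/(0.13×14.4) = 0.05609 K/W
Sum of the known resistances R_other = 0.08708 K/W
Required total resistance R_tot = ΔT/Q_allow = 17/86.3 = 0.197 K/W
R_glass-fibre batt = R_tot − R_other = 0.1099 K/W
L = R·k·A = 0.1099×0.0402×14.4

L ≈ 63.6 mm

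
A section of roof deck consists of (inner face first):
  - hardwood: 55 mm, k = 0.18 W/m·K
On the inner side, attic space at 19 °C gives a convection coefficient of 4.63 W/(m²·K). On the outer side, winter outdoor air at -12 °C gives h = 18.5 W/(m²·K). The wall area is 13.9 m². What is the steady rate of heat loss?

Using the resistance-network approach (series):
R_inner film = 1/(h_i·A) = 1/(4.63×13.9) = 0.01554 K/W
R_hardwood = L/(kA) = 0.055/(0.18×13.9) = 0.02198 K/W
R_outer film = 1/(h_o·A) = 1/(18.5×13.9) = 0.003889 K/W
R_total = 0.04141 K/W
Q = ΔT / R_total = 31 / 0.04141

Q ≈ 749 W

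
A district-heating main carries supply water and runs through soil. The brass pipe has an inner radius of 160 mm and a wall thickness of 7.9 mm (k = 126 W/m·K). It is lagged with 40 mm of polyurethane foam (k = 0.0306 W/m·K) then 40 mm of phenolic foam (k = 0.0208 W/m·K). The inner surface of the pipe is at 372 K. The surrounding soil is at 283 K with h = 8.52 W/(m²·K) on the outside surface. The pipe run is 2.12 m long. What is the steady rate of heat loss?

Q ≈ 74.5 W

Treating each annulus and film as a series resistance:
R_brass pipe wall = ln(167.9/160)/(2π×126×2.12) = 2.872×10^-5 K/W
R_polyurethane foam = ln(207.9/167.9)/(2π×0.0306×2.12) = 0.5243 K/W
R_phenolic foam = ln(247.9/207.9)/(2π×0.0208×2.12) = 0.6351 K/W
R_outer film = 1/(h_o·2πr_oL) = 1/(8.52×2π×0.2479×2.12) = 0.03554 K/W
R_total = 1.195 K/W
Q = ΔT/R_total = 89/1.195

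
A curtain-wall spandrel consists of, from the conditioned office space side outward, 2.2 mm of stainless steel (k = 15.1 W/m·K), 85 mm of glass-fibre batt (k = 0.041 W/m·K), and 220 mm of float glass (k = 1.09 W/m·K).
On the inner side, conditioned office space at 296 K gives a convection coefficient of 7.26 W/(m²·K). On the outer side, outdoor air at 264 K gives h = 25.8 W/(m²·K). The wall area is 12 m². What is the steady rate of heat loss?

Treating each layer as a thermal resistance in series:
R_inner film = 1/(h_i·A) = 1/(7.26×12) = 0.01148 K/W
R_stainless steel = L/(kA) = 0.0022/(15.1×12) = 1.214×10^-5 K/W
R_glass-fibre batt = L/(kA) = 0.085/(0.041×12) = 0.1728 K/W
R_float glass = L/(kA) = 0.22/(1.09×12) = 0.01682 K/W
R_outer film = 1/(h_o·A) = 1/(25.8×12) = 0.00323 K/W
R_total = 0.2043 K/W
Q = ΔT / R_total = 32 / 0.2043

Q ≈ 157 W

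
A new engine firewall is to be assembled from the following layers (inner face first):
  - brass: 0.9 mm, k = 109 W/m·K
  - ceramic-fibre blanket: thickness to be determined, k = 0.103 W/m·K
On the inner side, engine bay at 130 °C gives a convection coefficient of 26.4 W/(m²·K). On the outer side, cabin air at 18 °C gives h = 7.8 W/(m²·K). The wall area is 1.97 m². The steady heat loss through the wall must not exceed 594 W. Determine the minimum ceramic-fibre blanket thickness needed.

L ≈ 21.2 mm

Using the resistance-network approach (series):
R_inner film = 1/(h_i·A) = 1/(26.4×1.97) = 0.01923 K/W
R_brass = L/(kA) = 0.0009/(109×1.97) = 4.191×10^-6 K/W
R_outer film = 1/(h_o·A) = 1/(7.8×1.97) = 0.06508 K/W
Sum of the known resistances R_other = 0.08431 K/W
Required total resistance R_tot = ΔT/Q_allow = 112/594 = 0.1886 K/W
R_ceramic-fibre blanket = R_tot − R_other = 0.1042 K/W
L = R·k·A = 0.1042×0.103×1.97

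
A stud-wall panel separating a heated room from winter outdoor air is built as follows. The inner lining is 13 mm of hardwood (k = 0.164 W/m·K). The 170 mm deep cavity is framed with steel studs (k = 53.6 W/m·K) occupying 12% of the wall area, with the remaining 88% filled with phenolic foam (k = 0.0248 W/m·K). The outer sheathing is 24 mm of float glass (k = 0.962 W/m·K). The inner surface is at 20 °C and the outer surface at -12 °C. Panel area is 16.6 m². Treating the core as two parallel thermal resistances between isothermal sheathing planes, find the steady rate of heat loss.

Q ≈ 4070 W

Sheathing layers in series; stud and cavity paths in parallel between them.
R_inner = 0.013/(0.164×16.6) = 0.004775 K/W
R_stud  = 0.17/(53.6×0.12×16.6) = 0.001592 K/W
R_cav   = 0.17/(0.0248×0.88×16.6) = 0.4693 K/W
1/R_core = 1/R_stud + 1/R_cav → R_core = 0.001587 K/W
R_outer = 0.024/(0.962×16.6) = 0.001503 K/W
R_total = 0.007865 K/W
Q = ΔT/R_total = 32/0.007865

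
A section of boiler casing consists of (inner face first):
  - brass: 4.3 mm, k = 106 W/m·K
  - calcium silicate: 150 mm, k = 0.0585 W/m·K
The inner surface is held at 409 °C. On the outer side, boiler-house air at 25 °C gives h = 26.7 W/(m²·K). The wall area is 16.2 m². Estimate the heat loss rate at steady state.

Q ≈ 2390 W

Thermal resistances in series:
R_brass = L/(kA) = 0.0043/(106×16.2) = 2.504×10^-6 K/W
R_calcium silicate = L/(kA) = 0.15/(0.0585×16.2) = 0.1583 K/W
R_outer film = 1/(h_o·A) = 1/(26.7×16.2) = 0.002312 K/W
R_total = 0.1606 K/W
Q = ΔT / R_total = 384 / 0.1606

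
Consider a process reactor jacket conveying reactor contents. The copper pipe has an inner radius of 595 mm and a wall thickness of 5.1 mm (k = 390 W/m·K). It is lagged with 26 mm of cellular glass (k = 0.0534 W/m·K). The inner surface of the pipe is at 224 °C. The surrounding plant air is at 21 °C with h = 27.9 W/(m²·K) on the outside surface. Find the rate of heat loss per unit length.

For a radial system each layer contributes R = ln(r_out/r_in)/(2πkL); films add R = 1/(hA).
R_copper pipe wall = ln(600.1/595)/(2π×390×1) = 3.483×10^-6 K/W
R_cellular glass = ln(626.1/600.1)/(2π×0.0534×1) = 0.1264 K/W
R_outer film = 1/(h_o·2πr_oL) = 1/(27.9×2π×0.6261×1) = 0.009111 K/W
R_total = 0.1355 K/W
Q = ΔT/R_total = 203/0.1355

q′ ≈ 1500 W/m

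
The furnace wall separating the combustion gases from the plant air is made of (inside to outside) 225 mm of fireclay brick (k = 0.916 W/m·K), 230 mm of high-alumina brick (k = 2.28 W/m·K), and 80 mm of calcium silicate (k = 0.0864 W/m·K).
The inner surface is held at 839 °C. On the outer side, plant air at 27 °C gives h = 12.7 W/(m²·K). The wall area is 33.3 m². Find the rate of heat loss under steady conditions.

Using the resistance-network approach (series):
R_fireclay brick = L/(kA) = 0.225/(0.916×33.3) = 0.007376 K/W
R_high-alumina brick = L/(kA) = 0.23/(2.28×33.3) = 0.003029 K/W
R_calcium silicate = L/(kA) = 0.08/(0.0864×33.3) = 0.02781 K/W
R_outer film = 1/(h_o·A) = 1/(12.7×33.3) = 0.002365 K/W
R_total = 0.04058 K/W
Q = ΔT / R_total = 812 / 0.04058

Q ≈ 20000 W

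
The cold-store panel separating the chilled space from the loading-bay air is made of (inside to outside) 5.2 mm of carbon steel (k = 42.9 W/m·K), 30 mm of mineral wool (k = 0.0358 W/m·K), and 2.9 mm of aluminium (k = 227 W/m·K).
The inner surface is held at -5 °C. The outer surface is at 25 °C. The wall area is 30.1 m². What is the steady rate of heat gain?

Thermal resistances in series:
R_carbon steel = L/(kA) = 0.0052/(42.9×30.1) = 4.027×10^-6 K/W
R_mineral wool = L/(kA) = 0.03/(0.0358×30.1) = 0.02784 K/W
R_aluminium = L/(kA) = 0.0029/(227×30.1) = 4.244×10^-7 K/W
R_total = 0.02784 K/W
Q = ΔT / R_total = 30 / 0.02784

Q ≈ 1080 W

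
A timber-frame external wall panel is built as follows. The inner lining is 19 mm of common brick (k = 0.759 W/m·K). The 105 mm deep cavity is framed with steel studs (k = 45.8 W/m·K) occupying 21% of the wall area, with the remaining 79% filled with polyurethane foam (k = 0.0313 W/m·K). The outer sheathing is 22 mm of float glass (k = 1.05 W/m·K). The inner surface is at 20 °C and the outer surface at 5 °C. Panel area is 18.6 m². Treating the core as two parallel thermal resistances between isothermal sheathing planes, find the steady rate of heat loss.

Q ≈ 4910 W

Sheathing layers in series; stud and cavity paths in parallel between them.
R_inner = 0.019/(0.759×18.6) = 0.001346 K/W
R_stud  = 0.105/(45.8×0.21×18.6) = 5.869×10^-4 K/W
R_cav   = 0.105/(0.0313×0.79×18.6) = 0.2283 K/W
1/R_core = 1/R_stud + 1/R_cav → R_core = 5.854×10^-4 K/W
R_outer = 0.022/(1.05×18.6) = 0.001126 K/W
R_total = 0.003058 K/W
Q = ΔT/R_total = 15/0.003058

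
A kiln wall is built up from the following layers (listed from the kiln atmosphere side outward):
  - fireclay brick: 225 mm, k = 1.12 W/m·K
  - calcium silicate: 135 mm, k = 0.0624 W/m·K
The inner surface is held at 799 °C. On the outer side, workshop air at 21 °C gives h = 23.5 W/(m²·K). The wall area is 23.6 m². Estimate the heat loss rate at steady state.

Q ≈ 7630 W

Model the wall as resistances in series:
R_fireclay brick = L/(kA) = 0.225/(1.12×23.6) = 0.008512 K/W
R_calcium silicate = L/(kA) = 0.135/(0.0624×23.6) = 0.09167 K/W
R_outer film = 1/(h_o·A) = 1/(23.5×23.6) = 0.001803 K/W
R_total = 0.102 K/W
Q = ΔT / R_total = 778 / 0.102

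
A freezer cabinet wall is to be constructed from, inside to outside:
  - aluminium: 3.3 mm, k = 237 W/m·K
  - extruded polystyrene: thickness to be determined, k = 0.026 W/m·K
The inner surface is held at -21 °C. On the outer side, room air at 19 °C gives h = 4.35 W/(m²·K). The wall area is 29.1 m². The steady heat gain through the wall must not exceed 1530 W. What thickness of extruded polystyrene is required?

Model the wall as resistances in series:
R_aluminium = L/(kA) = 0.0033/(237×29.1) = 4.785×10^-7 K/W
R_outer film = 1/(h_o·A) = 1/(4.35×29.1) = 0.0079 K/W
Sum of the known resistances R_other = 0.0079 K/W
Required total resistance R_tot = ΔT/Q_allow = 40/1530 = 0.02614 K/W
R_extruded polystyrene = R_tot − R_other = 0.01824 K/W
L = R·k·A = 0.01824×0.026×29.1

L ≈ 13.8 mm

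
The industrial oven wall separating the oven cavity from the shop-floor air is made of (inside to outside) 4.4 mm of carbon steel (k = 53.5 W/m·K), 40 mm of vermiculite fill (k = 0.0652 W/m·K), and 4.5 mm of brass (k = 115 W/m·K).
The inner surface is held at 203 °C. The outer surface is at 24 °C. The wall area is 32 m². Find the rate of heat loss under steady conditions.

Thermal resistances in series:
R_carbon steel = L/(kA) = 0.0044/(53.5×32) = 2.57×10^-6 K/W
R_vermiculite fill = L/(kA) = 0.04/(0.0652×32) = 0.01917 K/W
R_brass = L/(kA) = 0.0045/(115×32) = 1.223×10^-6 K/W
R_total = 0.01918 K/W
Q = ΔT / R_total = 179 / 0.01918

Q ≈ 9330 W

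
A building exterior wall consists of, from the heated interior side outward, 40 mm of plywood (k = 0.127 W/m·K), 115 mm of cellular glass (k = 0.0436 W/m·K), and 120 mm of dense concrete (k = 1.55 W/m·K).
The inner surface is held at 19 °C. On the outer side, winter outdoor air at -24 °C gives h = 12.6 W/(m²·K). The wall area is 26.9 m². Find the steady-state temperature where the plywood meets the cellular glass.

Model the wall as resistances in series:
R_plywood = L/(kA) = 0.04/(0.127×26.9) = 0.01171 K/W
R_cellular glass = L/(kA) = 0.115/(0.0436×26.9) = 0.09805 K/W
R_dense concrete = L/(kA) = 0.12/(1.55×26.9) = 0.002878 K/W
R_outer film = 1/(h_o·A) = 1/(12.6×26.9) = 0.00295 K/W
R_total = 0.1156 K/W;  Q = ΔT/R_total = 43/0.1156 = 372 W
T_interface = T_inner − Q·ΣR(inner→interface) = 19 − 372×0.01171

T ≈ 14.6 °C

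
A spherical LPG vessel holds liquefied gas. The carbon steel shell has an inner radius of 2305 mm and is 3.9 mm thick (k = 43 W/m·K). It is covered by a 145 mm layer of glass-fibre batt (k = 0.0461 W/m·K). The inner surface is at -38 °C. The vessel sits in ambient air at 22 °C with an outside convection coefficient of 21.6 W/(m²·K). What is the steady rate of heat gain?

Each spherical layer contributes R = (1/r_i − 1/r_o)/(4πk):
R_carbon steel shell = (1/2.305 − 1/2.3089)/(4π×43) = 1.356×10^-6 K/W
R_glass-fibre batt = (1/2.3089 − 1/2.4539)/(4π×0.0461) = 0.04418 K/W
R_outer film = 1/(h·4πr_o²) = 1/(21.6×4π×2.4539²) = 6.118×10^-4 K/W
R_total = 0.04479 K/W
Q = ΔT/R_total = 60/0.04479

Q ≈ 1340 W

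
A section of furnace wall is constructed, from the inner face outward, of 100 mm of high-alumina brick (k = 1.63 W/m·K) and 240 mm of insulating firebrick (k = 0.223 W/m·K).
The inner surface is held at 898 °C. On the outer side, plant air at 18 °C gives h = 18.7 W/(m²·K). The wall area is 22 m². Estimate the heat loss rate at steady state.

Thermal resistances in series:
R_high-alumina brick = L/(kA) = 0.1/(1.63×22) = 0.002789 K/W
R_insulating firebrick = L/(kA) = 0.24/(0.223×22) = 0.04892 K/W
R_outer film = 1/(h_o·A) = 1/(18.7×22) = 0.002431 K/W
R_total = 0.05414 K/W
Q = ΔT / R_total = 880 / 0.05414

Q ≈ 16300 W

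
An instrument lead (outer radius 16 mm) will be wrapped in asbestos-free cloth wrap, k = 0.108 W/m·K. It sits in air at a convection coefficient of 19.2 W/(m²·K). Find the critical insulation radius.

r_cr ≈ 5.62 mm

For a cylinder r_cr = k/h = 0.108/19.2
r_cr = 5.62 mm; since the bare radius (16 mm) is above r_cr, any added insulation will reduce heat loss.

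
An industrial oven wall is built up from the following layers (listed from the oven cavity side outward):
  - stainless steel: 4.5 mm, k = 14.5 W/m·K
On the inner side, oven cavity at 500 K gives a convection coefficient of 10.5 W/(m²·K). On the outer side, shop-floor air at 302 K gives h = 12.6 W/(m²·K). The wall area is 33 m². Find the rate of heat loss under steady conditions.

Q ≈ 37400 W

Treating each layer as a thermal resistance in series:
R_inner film = 1/(h_i·A) = 1/(10.5×33) = 0.002886 K/W
R_stainless steel = L/(kA) = 0.0045/(14.5×33) = 9.404×10^-6 K/W
R_outer film = 1/(h_o·A) = 1/(12.6×33) = 0.002405 K/W
R_total = 0.0053 K/W
Q = ΔT / R_total = 198 / 0.0053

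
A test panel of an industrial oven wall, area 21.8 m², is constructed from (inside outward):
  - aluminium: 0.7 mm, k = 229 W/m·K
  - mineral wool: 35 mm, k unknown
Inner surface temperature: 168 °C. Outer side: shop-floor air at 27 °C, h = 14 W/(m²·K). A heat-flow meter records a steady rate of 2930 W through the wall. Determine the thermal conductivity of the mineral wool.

Treating each layer as a thermal resistance in series:
R_aluminium = L/(kA) = 0.0007/(229×21.8) = 1.402×10^-7 K/W
R_outer film = 1/(h_o·A) = 1/(14×21.8) = 0.003277 K/W
Sum of known resistances R_other = 0.003277 K/W
Total R = ΔT/Q = 141/2930 = 0.04812 K/W
R_mineral wool = R_total − R_other = 0.04485 K/W
k = L/(R·A) = 0.035/(0.04485×21.8)

k ≈ 0.0358 W/(m·K)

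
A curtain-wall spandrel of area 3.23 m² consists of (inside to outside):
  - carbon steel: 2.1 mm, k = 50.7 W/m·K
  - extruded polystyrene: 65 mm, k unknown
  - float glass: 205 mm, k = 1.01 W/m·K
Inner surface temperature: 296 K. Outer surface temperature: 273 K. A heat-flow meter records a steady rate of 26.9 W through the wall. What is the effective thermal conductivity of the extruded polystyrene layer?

Using the resistance-network approach (series):
R_carbon steel = L/(kA) = 0.0021/(50.7×3.23) = 1.282×10^-5 K/W
R_float glass = L/(kA) = 0.205/(1.01×3.23) = 0.06284 K/W
Sum of known resistances R_other = 0.06285 K/W
Total R = ΔT/Q = 23/26.9 = 0.855 K/W
R_extruded polystyrene = R_total − R_other = 0.7922 K/W
k = L/(R·A) = 0.065/(0.7922×3.23)

k ≈ 0.0254 W/(m·K)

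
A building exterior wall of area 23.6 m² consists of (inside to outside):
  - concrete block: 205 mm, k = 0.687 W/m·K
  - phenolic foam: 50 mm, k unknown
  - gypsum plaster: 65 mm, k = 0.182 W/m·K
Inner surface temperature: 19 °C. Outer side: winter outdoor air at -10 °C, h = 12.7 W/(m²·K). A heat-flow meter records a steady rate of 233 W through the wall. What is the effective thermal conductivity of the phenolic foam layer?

Treating each layer as a thermal resistance in series:
R_concrete block = L/(kA) = 0.205/(0.687×23.6) = 0.01264 K/W
R_gypsum plaster = L/(kA) = 0.065/(0.182×23.6) = 0.01513 K/W
R_outer film = 1/(h_o·A) = 1/(12.7×23.6) = 0.003336 K/W
Sum of known resistances R_other = 0.03111 K/W
Total R = ΔT/Q = 29/233 = 0.1245 K/W
R_phenolic foam = R_total − R_other = 0.09335 K/W
k = L/(R·A) = 0.05/(0.09335×23.6)

k ≈ 0.0227 W/(m·K)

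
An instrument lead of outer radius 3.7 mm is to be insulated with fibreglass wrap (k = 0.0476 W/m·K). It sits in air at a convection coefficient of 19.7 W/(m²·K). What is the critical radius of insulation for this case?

r_cr ≈ 2.42 mm

For a cylinder r_cr = k/h = 0.0476/19.7
r_cr = 2.42 mm; since the bare radius (3.7 mm) is above r_cr, any added insulation will reduce heat loss.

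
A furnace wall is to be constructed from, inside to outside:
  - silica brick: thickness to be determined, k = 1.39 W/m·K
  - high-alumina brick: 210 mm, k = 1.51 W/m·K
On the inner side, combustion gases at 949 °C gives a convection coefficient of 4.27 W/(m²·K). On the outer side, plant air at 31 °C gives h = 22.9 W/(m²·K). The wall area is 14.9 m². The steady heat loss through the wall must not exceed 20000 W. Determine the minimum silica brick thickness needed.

Series thermal resistances:
R_inner film = 1/(h_i·A) = 1/(4.27×14.9) = 0.01572 K/W
R_high-alumina brick = L/(kA) = 0.21/(1.51×14.9) = 0.009334 K/W
R_outer film = 1/(h_o·A) = 1/(22.9×14.9) = 0.002931 K/W
Sum of the known resistances R_other = 0.02798 K/W
Required total resistance R_tot = ΔT/Q_allow = 918/20000 = 0.0459 K/W
R_silica brick = R_tot − R_other = 0.01792 K/W
L = R·k·A = 0.01792×1.39×14.9

L ≈ 371 mm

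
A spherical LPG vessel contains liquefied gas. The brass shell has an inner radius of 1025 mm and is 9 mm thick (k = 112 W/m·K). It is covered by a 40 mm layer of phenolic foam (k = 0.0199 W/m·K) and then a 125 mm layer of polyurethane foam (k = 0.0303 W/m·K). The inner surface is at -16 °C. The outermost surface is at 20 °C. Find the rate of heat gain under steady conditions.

For a spherical shell R = (1/r₁ − 1/r₂)/(4πk); film R = 1/(h·4πr²). In series:
R_brass shell = (1/1.025 − 1/1.034)/(4π×112) = 6.034×10^-6 K/W
R_phenolic foam = (1/1.034 − 1/1.074)/(4π×0.0199) = 0.144 K/W
R_polyurethane foam = (1/1.074 − 1/1.199)/(4π×0.0303) = 0.2549 K/W
R_total = 0.399 K/W
Q = ΔT/R_total = 36/0.399

Q ≈ 90.2 W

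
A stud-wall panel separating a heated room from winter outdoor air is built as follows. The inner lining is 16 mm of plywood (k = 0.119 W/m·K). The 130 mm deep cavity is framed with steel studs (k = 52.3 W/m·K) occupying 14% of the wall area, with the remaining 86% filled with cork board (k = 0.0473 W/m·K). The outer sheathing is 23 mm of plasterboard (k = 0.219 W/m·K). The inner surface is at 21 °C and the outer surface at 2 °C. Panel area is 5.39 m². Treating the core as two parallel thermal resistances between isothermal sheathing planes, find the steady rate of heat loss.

Sheathing layers in series; stud and cavity paths in parallel between them.
R_inner = 0.016/(0.119×5.39) = 0.02495 K/W
R_stud  = 0.13/(52.3×0.14×5.39) = 0.003294 K/W
R_cav   = 0.13/(0.0473×0.86×5.39) = 0.5929 K/W
1/R_core = 1/R_stud + 1/R_cav → R_core = 0.003276 K/W
R_outer = 0.023/(0.219×5.39) = 0.01948 K/W
R_total = 0.04771 K/W
Q = ΔT/R_total = 19/0.04771

Q ≈ 398 W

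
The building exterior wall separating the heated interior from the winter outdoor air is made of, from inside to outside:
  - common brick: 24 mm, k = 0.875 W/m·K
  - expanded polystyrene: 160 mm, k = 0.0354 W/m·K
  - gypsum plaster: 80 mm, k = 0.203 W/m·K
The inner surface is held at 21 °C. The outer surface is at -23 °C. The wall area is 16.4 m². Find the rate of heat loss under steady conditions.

Q ≈ 146 W

Series thermal resistances:
R_common brick = L/(kA) = 0.024/(0.875×16.4) = 0.001672 K/W
R_expanded polystyrene = L/(kA) = 0.16/(0.0354×16.4) = 0.2756 K/W
R_gypsum plaster = L/(kA) = 0.08/(0.203×16.4) = 0.02403 K/W
R_total = 0.3013 K/W
Q = ΔT / R_total = 44 / 0.3013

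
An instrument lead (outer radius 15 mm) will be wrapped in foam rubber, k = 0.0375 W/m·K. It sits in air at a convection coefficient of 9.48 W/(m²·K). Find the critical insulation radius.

r_cr ≈ 3.96 mm

For a cylinder r_cr = k/h = 0.0375/9.48
r_cr = 3.96 mm; since the bare radius (15 mm) is above r_cr, any added insulation will reduce heat loss.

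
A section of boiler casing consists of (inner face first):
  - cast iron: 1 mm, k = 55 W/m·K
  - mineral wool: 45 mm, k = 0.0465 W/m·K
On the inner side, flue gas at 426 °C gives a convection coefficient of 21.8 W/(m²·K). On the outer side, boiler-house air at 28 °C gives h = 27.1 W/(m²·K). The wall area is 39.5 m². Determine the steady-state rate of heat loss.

Series thermal resistances:
R_inner film = 1/(h_i·A) = 1/(21.8×39.5) = 0.001161 K/W
R_cast iron = L/(kA) = 0.001/(55×39.5) = 4.603×10^-7 K/W
R_mineral wool = L/(kA) = 0.045/(0.0465×39.5) = 0.0245 K/W
R_outer film = 1/(h_o·A) = 1/(27.1×39.5) = 9.342×10^-4 K/W
R_total = 0.0266 K/W
Q = ΔT / R_total = 398 / 0.0266

Q ≈ 15000 W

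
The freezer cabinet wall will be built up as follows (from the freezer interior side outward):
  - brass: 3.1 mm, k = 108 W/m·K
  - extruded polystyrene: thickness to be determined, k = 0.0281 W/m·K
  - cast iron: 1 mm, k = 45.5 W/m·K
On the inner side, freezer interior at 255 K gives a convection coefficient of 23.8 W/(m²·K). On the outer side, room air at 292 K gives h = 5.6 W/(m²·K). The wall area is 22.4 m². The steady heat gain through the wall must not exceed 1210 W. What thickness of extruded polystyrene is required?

Series thermal resistances:
R_inner film = 1/(h_i·A) = 1/(23.8×22.4) = 0.001876 K/W
R_brass = L/(kA) = 0.0031/(108×22.4) = 1.281×10^-6 K/W
R_cast iron = L/(kA) = 0.001/(45.5×22.4) = 9.812×10^-7 K/W
R_outer film = 1/(h_o·A) = 1/(5.6×22.4) = 0.007972 K/W
Sum of the known resistances R_other = 0.00985 K/W
Required total resistance R_tot = ΔT/Q_allow = 37/1210 = 0.03058 K/W
R_extruded polystyrene = R_tot − R_other = 0.02073 K/W
L = R·k·A = 0.02073×0.0281×22.4

L ≈ 13 mm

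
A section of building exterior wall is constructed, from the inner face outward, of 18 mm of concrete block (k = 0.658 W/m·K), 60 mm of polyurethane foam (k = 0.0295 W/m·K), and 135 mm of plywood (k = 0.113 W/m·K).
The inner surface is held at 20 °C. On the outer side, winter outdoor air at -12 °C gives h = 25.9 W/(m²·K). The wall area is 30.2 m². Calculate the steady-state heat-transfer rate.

Q ≈ 293 W

Series thermal resistances:
R_concrete block = L/(kA) = 0.018/(0.658×30.2) = 9.058×10^-4 K/W
R_polyurethane foam = L/(kA) = 0.06/(0.0295×30.2) = 0.06735 K/W
R_plywood = L/(kA) = 0.135/(0.113×30.2) = 0.03956 K/W
R_outer film = 1/(h_o·A) = 1/(25.9×30.2) = 0.001278 K/W
R_total = 0.1091 K/W
Q = ΔT / R_total = 32 / 0.1091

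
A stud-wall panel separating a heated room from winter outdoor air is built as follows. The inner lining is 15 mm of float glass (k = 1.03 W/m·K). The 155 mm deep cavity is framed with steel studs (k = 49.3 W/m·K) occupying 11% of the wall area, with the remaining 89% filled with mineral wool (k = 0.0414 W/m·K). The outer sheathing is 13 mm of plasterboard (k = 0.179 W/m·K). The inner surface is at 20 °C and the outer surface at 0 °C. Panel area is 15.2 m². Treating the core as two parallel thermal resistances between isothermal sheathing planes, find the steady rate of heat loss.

Sheathing layers in series; stud and cavity paths in parallel between them.
R_inner = 0.015/(1.03×15.2) = 9.581×10^-4 K/W
R_stud  = 0.155/(49.3×0.11×15.2) = 0.00188 K/W
R_cav   = 0.155/(0.0414×0.89×15.2) = 0.2768 K/W
1/R_core = 1/R_stud + 1/R_cav → R_core = 0.001868 K/W
R_outer = 0.013/(0.179×15.2) = 0.004778 K/W
R_total = 0.007604 K/W
Q = ΔT/R_total = 20/0.007604

Q ≈ 2630 W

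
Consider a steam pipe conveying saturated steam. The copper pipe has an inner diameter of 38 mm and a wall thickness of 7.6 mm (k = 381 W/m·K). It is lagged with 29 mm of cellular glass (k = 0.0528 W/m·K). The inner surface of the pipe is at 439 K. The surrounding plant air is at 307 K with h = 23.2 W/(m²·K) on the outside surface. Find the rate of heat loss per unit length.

For a radial system each layer contributes R = ln(r_out/r_in)/(2πkL); films add R = 1/(hA).
R_copper pipe wall = ln(26.6/19)/(2π×381×1) = 1.406×10^-4 K/W
R_cellular glass = ln(55.6/26.6)/(2π×0.0528×1) = 2.222 K/W
R_outer film = 1/(h_o·2πr_oL) = 1/(23.2×2π×0.0556×1) = 0.1234 K/W
R_total = 2.346 K/W
Q = ΔT/R_total = 132/2.346

q′ ≈ 56.3 W/m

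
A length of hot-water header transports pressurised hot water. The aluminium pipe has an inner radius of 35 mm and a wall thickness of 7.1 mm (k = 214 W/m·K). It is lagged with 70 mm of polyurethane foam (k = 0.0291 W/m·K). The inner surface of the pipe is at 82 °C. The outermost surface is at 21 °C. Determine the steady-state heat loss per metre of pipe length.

q′ ≈ 11.4 W/m

For a radial system each layer contributes R = ln(r_out/r_in)/(2πkL); films add R = 1/(hA).
R_aluminium pipe wall = ln(42.1/35)/(2π×214×1) = 1.374×10^-4 K/W
R_polyurethane foam = ln(112.1/42.1)/(2π×0.0291×1) = 5.356 K/W
R_total = 5.356 K/W
Q = ΔT/R_total = 61/5.356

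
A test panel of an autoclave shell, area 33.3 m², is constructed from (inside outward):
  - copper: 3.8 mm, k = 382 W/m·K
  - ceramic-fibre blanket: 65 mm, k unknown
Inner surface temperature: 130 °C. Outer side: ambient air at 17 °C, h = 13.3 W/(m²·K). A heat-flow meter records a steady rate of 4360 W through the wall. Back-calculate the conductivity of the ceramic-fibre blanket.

k ≈ 0.0825 W/(m·K)

Series thermal resistances:
R_copper = L/(kA) = 0.0038/(382×33.3) = 2.987×10^-7 K/W
R_outer film = 1/(h_o·A) = 1/(13.3×33.3) = 0.002258 K/W
Sum of known resistances R_other = 0.002258 K/W
Total R = ΔT/Q = 113/4360 = 0.02592 K/W
R_ceramic-fibre blanket = R_total − R_other = 0.02366 K/W
k = L/(R·A) = 0.065/(0.02366×33.3)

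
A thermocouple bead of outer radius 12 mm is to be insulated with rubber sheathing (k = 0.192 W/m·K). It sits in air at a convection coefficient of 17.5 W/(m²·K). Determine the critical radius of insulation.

For a sphere r_cr = 2k/h = 2×0.192/17.5
r_cr = 21.9 mm; since the bare radius (12 mm) is below r_cr, adding a thin layer of insulation will *increase* heat loss.

r_cr ≈ 21.9 mm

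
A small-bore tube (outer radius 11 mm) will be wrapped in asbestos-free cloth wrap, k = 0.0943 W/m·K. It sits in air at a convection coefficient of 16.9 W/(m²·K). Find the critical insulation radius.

r_cr ≈ 5.58 mm

For a cylinder r_cr = k/h = 0.0943/16.9
r_cr = 5.58 mm; since the bare radius (11 mm) is above r_cr, any added insulation will reduce heat loss.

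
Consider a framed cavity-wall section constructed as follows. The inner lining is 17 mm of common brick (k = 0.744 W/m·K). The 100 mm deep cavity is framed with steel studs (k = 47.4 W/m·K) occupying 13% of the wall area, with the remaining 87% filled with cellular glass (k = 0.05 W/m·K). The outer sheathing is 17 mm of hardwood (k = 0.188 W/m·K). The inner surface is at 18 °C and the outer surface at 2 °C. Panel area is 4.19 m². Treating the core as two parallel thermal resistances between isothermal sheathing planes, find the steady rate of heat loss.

Q ≈ 518 W

Sheathing layers in series; stud and cavity paths in parallel between them.
R_inner = 0.017/(0.744×4.19) = 0.005453 K/W
R_stud  = 0.1/(47.4×0.13×4.19) = 0.003873 K/W
R_cav   = 0.1/(0.05×0.87×4.19) = 0.5487 K/W
1/R_core = 1/R_stud + 1/R_cav → R_core = 0.003846 K/W
R_outer = 0.017/(0.188×4.19) = 0.02158 K/W
R_total = 0.03088 K/W
Q = ΔT/R_total = 16/0.03088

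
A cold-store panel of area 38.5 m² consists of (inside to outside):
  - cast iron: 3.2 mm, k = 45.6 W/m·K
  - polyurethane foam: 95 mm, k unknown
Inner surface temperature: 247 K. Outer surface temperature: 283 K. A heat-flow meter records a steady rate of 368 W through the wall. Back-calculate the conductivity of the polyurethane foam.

Series thermal resistances:
R_cast iron = L/(kA) = 0.0032/(45.6×38.5) = 1.823×10^-6 K/W
Sum of known resistances R_other = 1.823×10^-6 K/W
Total R = ΔT/Q = 36/368 = 0.09783 K/W
R_polyurethane foam = R_total − R_other = 0.09782 K/W
k = L/(R·A) = 0.095/(0.09782×38.5)

k ≈ 0.0252 W/(m·K)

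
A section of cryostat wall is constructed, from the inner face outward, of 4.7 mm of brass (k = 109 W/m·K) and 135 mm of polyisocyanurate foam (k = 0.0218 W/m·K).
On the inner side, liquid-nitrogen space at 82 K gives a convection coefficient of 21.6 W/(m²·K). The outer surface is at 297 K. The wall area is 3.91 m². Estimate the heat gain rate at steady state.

Series thermal resistances:
R_inner film = 1/(h_i·A) = 1/(21.6×3.91) = 0.01184 K/W
R_brass = L/(kA) = 0.0047/(109×3.91) = 1.103×10^-5 K/W
R_polyisocyanurate foam = L/(kA) = 0.135/(0.0218×3.91) = 1.584 K/W
R_total = 1.596 K/W
Q = ΔT / R_total = 215 / 1.596

Q ≈ 135 W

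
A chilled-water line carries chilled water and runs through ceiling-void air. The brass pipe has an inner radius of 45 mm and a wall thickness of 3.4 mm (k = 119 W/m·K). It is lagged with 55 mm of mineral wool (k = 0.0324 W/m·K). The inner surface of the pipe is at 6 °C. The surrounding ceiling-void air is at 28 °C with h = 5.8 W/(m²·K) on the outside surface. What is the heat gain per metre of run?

Per-layer cylindrical resistances, series-summed:
R_brass pipe wall = ln(48.4/45)/(2π×119×1) = 9.742×10^-5 K/W
R_mineral wool = ln(103.4/48.4)/(2π×0.0324×1) = 3.729 K/W
R_outer film = 1/(h_o·2πr_oL) = 1/(5.8×2π×0.1034×1) = 0.2654 K/W
R_total = 3.994 K/W
Q = ΔT/R_total = 22/3.994

q′ ≈ 5.51 W/m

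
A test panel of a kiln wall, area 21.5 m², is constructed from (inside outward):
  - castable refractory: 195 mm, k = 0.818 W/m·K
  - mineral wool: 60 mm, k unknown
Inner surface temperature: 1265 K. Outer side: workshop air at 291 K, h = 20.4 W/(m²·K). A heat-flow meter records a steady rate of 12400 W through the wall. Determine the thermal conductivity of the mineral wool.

Treating each layer as a thermal resistance in series:
R_castable refractory = L/(kA) = 0.195/(0.818×21.5) = 0.01109 K/W
R_outer film = 1/(h_o·A) = 1/(20.4×21.5) = 0.00228 K/W
Sum of known resistances R_other = 0.01337 K/W
Total R = ΔT/Q = 974/12400 = 0.07855 K/W
R_mineral wool = R_total − R_other = 0.06518 K/W
k = L/(R·A) = 0.06/(0.06518×21.5)

k ≈ 0.0428 W/(m·K)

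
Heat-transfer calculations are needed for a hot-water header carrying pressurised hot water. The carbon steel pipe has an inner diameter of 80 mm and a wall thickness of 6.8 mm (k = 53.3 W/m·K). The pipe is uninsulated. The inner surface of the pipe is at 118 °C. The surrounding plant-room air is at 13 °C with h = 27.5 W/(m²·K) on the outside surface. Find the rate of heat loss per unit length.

q′ ≈ 846 W/m

Per-layer cylindrical resistances, series-summed:
R_carbon steel pipe wall = ln(46.8/40)/(2π×53.3×1) = 4.688×10^-4 K/W
R_outer film = 1/(h_o·2πr_oL) = 1/(27.5×2π×0.0468×1) = 0.1237 K/W
R_total = 0.1241 K/W
Q = ΔT/R_total = 105/0.1241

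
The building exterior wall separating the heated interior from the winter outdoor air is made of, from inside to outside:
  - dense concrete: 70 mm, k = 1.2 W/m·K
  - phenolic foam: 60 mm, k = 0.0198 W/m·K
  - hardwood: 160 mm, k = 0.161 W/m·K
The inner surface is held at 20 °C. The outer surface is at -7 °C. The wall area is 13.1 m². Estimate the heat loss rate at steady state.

Thermal resistances in series:
R_dense concrete = L/(kA) = 0.07/(1.2×13.1) = 0.004453 K/W
R_phenolic foam = L/(kA) = 0.06/(0.0198×13.1) = 0.2313 K/W
R_hardwood = L/(kA) = 0.16/(0.161×13.1) = 0.07586 K/W
R_total = 0.3116 K/W
Q = ΔT / R_total = 27 / 0.3116

Q ≈ 86.6 W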